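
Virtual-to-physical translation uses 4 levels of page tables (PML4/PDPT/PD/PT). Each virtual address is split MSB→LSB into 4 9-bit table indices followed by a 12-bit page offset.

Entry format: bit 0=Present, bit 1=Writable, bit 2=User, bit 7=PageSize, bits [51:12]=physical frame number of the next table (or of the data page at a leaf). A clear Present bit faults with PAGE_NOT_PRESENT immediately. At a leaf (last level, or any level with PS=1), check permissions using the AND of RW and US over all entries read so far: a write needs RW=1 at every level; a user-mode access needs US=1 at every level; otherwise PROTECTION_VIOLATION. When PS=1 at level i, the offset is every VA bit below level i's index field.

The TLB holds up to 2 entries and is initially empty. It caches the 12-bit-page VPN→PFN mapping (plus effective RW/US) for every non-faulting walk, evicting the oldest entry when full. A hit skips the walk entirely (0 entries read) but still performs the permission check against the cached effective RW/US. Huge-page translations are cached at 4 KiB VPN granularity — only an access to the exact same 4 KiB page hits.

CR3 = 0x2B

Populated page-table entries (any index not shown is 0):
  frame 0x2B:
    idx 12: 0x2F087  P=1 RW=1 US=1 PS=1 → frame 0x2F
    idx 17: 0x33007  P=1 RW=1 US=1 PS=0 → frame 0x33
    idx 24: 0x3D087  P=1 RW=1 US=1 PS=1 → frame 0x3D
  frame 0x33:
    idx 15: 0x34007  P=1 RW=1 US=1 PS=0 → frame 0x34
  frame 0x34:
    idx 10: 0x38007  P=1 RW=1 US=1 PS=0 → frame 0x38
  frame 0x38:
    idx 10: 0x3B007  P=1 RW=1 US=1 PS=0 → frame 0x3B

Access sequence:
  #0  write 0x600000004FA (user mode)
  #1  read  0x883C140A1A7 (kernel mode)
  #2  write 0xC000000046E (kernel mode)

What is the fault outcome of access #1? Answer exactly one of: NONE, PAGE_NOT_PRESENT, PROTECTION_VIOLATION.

Trace:
#0 VA=0x600000004FA (w,user):
  L0 @0x2B[12] → 0x2F087  P=1,RW=1,US=1,PS=1
  ⇒ phys 0x2F4FA (huge @L0)  [1 reads]
#1 VA=0x883C140A1A7 (r,kernel):
  L0 @0x2B[17] → 0x33007  P=1,RW=1,US=1,PS=0
  L1 @0x33[15] → 0x34007  P=1,RW=1,US=1,PS=0
  L2 @0x34[10] → 0x38007  P=1,RW=1,US=1,PS=0
  L3 @0x38[10] → 0x3B007  P=1,RW=1,US=1,PS=0
  ⇒ phys 0x3B1A7  [4 reads]
#2 VA=0xC000000046E (w,kernel):
  L0 @0x2B[24] → 0x3D087  P=1,RW=1,US=1,PS=1
  ⇒ phys 0x3D46E (huge @L0)  [1 reads]

Access #1 fault: NONE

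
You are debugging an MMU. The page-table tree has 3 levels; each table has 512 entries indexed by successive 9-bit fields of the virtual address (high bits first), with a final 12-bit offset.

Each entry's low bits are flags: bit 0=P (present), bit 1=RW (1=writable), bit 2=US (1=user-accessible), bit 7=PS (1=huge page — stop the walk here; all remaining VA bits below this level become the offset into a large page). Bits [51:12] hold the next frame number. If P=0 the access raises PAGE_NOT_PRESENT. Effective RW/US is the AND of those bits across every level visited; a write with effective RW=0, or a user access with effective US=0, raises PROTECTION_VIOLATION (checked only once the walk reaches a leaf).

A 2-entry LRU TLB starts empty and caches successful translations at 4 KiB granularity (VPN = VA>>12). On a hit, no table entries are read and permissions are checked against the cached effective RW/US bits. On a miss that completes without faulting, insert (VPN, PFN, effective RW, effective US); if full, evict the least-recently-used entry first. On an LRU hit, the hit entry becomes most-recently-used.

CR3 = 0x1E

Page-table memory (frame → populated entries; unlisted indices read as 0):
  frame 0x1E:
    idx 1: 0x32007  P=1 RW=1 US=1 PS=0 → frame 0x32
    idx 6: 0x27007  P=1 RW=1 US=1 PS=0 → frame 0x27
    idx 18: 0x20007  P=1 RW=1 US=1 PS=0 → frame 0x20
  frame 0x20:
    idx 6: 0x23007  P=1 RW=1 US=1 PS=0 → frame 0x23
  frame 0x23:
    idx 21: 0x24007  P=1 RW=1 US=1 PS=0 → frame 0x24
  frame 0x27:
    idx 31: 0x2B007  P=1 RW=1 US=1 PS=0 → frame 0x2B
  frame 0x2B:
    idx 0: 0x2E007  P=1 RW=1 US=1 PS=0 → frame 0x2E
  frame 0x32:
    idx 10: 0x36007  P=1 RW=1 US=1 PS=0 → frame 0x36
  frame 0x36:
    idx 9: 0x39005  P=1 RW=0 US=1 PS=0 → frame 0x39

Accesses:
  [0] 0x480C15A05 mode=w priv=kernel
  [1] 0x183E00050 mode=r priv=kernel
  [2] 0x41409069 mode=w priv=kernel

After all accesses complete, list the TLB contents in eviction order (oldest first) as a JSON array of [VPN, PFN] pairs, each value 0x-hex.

Per-access translation:
#0 VA=0x480C15A05 (w,kernel):
  lvl0: tbl 0x1E, slot 18 ⇒ 0x20007 (P1/RW1/US1/PS0)
  lvl1: tbl 0x20, slot 6 ⇒ 0x23007 (P1/RW1/US1/PS0)
  lvl2: tbl 0x23, slot 21 ⇒ 0x24007 (P1/RW1/US1/PS0)
  ✓ 0x24A05  — 3 lookups
#1 VA=0x183E00050 (r,kernel):
  lvl0: tbl 0x1E, slot 6 ⇒ 0x27007 (P1/RW1/US1/PS0)
  lvl1: tbl 0x27, slot 31 ⇒ 0x2B007 (P1/RW1/US1/PS0)
  lvl2: tbl 0x2B, slot 0 ⇒ 0x2E007 (P1/RW1/US1/PS0)
  ✓ 0x2E050  — 3 lookups
#2 VA=0x41409069 (w,kernel):
  lvl0: tbl 0x1E, slot 1 ⇒ 0x32007 (P1/RW1/US1/PS0)
  lvl1: tbl 0x32, slot 10 ⇒ 0x36007 (P1/RW1/US1/PS0)
  lvl2: tbl 0x36, slot 9 ⇒ 0x39005 (P1/RW0/US1/PS0)
  → PROTECTION_VIOLATION  (3 entries read)

TLB: [["0x480C15", "0x24"], ["0x183E00", "0x2E"]]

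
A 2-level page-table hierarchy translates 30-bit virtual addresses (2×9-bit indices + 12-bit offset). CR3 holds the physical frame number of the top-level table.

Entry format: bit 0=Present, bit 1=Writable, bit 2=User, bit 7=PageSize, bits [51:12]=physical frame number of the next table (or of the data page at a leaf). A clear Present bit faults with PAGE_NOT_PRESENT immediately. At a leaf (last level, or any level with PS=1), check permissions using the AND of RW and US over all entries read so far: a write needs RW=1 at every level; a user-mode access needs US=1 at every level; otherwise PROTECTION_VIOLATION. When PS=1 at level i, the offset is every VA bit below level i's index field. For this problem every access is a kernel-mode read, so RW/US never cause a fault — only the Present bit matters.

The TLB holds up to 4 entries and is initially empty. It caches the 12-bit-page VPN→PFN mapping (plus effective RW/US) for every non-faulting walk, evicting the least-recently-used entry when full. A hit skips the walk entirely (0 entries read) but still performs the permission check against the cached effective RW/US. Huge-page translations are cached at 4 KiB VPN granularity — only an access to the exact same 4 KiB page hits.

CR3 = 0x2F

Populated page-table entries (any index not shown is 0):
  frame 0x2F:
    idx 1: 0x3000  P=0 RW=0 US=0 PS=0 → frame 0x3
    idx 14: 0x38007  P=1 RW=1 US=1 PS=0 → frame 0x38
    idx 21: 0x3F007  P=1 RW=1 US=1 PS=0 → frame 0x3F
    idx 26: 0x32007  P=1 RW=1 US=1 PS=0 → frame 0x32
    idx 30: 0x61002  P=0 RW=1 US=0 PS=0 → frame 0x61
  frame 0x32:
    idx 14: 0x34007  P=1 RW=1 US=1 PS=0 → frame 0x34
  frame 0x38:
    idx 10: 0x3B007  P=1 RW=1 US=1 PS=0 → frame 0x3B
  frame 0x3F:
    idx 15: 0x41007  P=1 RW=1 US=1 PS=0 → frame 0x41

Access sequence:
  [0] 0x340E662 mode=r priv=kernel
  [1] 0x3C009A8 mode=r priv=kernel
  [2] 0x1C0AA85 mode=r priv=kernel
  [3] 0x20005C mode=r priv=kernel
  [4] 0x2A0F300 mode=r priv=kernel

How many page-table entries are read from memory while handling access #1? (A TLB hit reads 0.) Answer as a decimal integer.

Walk each access:
#0 VA=0x340E662 (r,kernel):
  [0] read 0x2F idx=26: raw=0x32007 flags P=1 W=1 U=1 S=0
  [1] read 0x32 idx=14: raw=0x34007 flags P=1 W=1 U=1 S=0
  ✓ 0x34662  — 2 lookups
#1 VA=0x3C009A8 (r,kernel):
  [0] read 0x2F idx=30: raw=0x61002 flags P=0 W=1 U=0 S=0
  → PAGE_NOT_PRESENT  (1 entries read)
#2 VA=0x1C0AA85 (r,kernel):
  [0] read 0x2F idx=14: raw=0x38007 flags P=1 W=1 U=1 S=0
  [1] read 0x38 idx=10: raw=0x3B007 flags P=1 W=1 U=1 S=0
  ✓ 0x3BA85  — 2 lookups
#3 VA=0x20005C (r,kernel):
  [0] read 0x2F idx=1: raw=0x3000 flags P=0 W=0 U=0 S=0
  → PAGE_NOT_PRESENT  (1 entries read)
#4 VA=0x2A0F300 (r,kernel):
  [0] read 0x2F idx=21: raw=0x3F007 flags P=1 W=1 U=1 S=0
  [1] read 0x3F idx=15: raw=0x41007 flags P=1 W=1 U=1 S=0
  ✓ 0x41300  — 2 lookups

Entries read for #1: 1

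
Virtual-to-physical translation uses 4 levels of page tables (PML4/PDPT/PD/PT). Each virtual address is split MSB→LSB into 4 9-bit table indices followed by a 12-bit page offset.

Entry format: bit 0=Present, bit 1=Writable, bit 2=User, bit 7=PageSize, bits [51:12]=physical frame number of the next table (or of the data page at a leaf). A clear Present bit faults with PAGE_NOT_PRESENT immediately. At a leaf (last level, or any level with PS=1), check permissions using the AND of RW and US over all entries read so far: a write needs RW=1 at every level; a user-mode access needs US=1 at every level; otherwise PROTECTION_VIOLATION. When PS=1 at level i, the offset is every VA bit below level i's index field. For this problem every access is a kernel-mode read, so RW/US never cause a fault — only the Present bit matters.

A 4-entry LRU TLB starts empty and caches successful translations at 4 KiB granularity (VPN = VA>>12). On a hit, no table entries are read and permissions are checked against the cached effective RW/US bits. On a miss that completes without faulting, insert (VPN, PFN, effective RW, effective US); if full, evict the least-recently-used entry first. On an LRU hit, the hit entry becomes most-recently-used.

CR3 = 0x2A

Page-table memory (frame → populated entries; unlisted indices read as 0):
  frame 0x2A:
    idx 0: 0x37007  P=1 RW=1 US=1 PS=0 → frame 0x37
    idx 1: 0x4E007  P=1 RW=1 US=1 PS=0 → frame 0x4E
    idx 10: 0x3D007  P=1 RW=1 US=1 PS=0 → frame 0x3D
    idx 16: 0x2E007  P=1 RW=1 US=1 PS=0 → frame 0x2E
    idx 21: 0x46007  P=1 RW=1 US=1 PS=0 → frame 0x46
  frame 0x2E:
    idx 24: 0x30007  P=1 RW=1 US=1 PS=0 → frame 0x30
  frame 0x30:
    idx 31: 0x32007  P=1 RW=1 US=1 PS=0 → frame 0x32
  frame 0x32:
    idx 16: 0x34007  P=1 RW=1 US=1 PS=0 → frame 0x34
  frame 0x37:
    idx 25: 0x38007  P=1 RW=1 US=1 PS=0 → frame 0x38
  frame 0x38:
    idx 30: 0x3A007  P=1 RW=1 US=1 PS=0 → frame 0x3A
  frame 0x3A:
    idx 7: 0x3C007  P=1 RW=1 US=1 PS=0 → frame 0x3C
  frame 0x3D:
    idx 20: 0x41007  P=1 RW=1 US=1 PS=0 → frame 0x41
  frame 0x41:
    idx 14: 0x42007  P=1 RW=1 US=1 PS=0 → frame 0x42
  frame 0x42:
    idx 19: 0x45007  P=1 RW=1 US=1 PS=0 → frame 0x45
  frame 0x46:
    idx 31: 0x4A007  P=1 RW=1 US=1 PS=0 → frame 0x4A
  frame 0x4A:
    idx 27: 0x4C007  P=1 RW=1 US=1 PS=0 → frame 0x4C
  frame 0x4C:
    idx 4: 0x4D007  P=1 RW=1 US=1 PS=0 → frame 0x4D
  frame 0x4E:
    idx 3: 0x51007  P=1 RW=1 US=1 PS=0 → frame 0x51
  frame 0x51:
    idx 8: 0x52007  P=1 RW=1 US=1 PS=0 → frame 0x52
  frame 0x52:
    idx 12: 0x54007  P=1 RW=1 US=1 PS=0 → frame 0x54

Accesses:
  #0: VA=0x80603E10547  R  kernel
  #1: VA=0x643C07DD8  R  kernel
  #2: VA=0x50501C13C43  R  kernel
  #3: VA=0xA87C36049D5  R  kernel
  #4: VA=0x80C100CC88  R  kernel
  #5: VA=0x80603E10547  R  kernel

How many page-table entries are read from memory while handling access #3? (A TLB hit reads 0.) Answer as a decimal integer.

Per-access translation:
#0 VA=0x80603E10547 (r,kernel):
  L0: frame=0x2A idx=16 entry=0x2E007 [P=1 RW=1 US=1 PS=0]
  L1: frame=0x2E idx=24 entry=0x30007 [P=1 RW=1 US=1 PS=0]
  L2: frame=0x30 idx=31 entry=0x32007 [P=1 RW=1 US=1 PS=0]
  L3: frame=0x32 idx=16 entry=0x34007 [P=1 RW=1 US=1 PS=0]
  ✓ 0x34547  — 4 lookups
#1 VA=0x643C07DD8 (r,kernel):
  L0: frame=0x2A idx=0 entry=0x37007 [P=1 RW=1 US=1 PS=0]
  L1: frame=0x37 idx=25 entry=0x38007 [P=1 RW=1 US=1 PS=0]
  L2: frame=0x38 idx=30 entry=0x3A007 [P=1 RW=1 US=1 PS=0]
  L3: frame=0x3A idx=7 entry=0x3C007 [P=1 RW=1 US=1 PS=0]
  ✓ 0x3CDD8  — 4 lookups
#2 VA=0x50501C13C43 (r,kernel):
  L0: frame=0x2A idx=10 entry=0x3D007 [P=1 RW=1 US=1 PS=0]
  L1: frame=0x3D idx=20 entry=0x41007 [P=1 RW=1 US=1 PS=0]
  L2: frame=0x41 idx=14 entry=0x42007 [P=1 RW=1 US=1 PS=0]
  L3: frame=0x42 idx=19 entry=0x45007 [P=1 RW=1 US=1 PS=0]
  ✓ 0x45C43  — 4 lookups
#3 VA=0xA87C36049D5 (r,kernel):
  L0: frame=0x2A idx=21 entry=0x46007 [P=1 RW=1 US=1 PS=0]
  L1: frame=0x46 idx=31 entry=0x4A007 [P=1 RW=1 US=1 PS=0]
  L2: frame=0x4A idx=27 entry=0x4C007 [P=1 RW=1 US=1 PS=0]
  L3: frame=0x4C idx=4 entry=0x4D007 [P=1 RW=1 US=1 PS=0]
  ✓ 0x4D9D5  — 4 lookups
#4 VA=0x80C100CC88 (r,kernel):
  L0: frame=0x2A idx=1 entry=0x4E007 [P=1 RW=1 US=1 PS=0]
  L1: frame=0x4E idx=3 entry=0x51007 [P=1 RW=1 US=1 PS=0]
  L2: frame=0x51 idx=8 entry=0x52007 [P=1 RW=1 US=1 PS=0]
  L3: frame=0x52 idx=12 entry=0x54007 [P=1 RW=1 US=1 PS=0]
  ✓ 0x54C88  — 4 lookups
#5 VA=0x80603E10547 (r,kernel):
  L0: frame=0x2A idx=16 entry=0x2E007 [P=1 RW=1 US=1 PS=0]
  L1: frame=0x2E idx=24 entry=0x30007 [P=1 RW=1 US=1 PS=0]
  L2: frame=0x30 idx=31 entry=0x32007 [P=1 RW=1 US=1 PS=0]
  L3: frame=0x32 idx=16 entry=0x34007 [P=1 RW=1 US=1 PS=0]
  ✓ 0x34547  — 4 lookups

Entries read for #3: 4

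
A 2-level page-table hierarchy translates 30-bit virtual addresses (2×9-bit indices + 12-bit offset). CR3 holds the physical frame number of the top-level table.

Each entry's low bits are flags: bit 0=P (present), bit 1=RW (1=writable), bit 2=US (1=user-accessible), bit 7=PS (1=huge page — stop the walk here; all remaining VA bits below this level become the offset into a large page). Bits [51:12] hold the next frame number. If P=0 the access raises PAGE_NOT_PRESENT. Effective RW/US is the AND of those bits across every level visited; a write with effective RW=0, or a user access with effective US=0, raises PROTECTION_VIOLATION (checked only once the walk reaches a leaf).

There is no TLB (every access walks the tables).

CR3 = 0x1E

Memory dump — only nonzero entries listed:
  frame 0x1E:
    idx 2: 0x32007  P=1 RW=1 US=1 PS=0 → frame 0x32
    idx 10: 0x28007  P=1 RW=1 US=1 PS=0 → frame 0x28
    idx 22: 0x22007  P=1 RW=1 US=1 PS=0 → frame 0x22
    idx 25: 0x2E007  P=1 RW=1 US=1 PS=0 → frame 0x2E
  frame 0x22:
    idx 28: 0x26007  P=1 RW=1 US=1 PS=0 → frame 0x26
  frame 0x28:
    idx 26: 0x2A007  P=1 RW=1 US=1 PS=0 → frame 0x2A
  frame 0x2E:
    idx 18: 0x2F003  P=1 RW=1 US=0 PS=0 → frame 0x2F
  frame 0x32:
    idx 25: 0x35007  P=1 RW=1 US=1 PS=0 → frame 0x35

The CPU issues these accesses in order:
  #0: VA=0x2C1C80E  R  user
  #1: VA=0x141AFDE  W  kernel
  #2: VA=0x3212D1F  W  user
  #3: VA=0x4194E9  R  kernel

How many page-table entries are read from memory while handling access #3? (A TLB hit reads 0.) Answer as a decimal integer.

Per-access translation:
#0 VA=0x2C1C80E (r,user):
  L0 @0x1E[22] → 0x22007  P=1,RW=1,US=1,PS=0
  L1 @0x22[28] → 0x26007  P=1,RW=1,US=1,PS=0
  ⇒ phys 0x2680E  [2 reads]
#1 VA=0x141AFDE (w,kernel):
  L0 @0x1E[10] → 0x28007  P=1,RW=1,US=1,PS=0
  L1 @0x28[26] → 0x2A007  P=1,RW=1,US=1,PS=0
  ⇒ phys 0x2AFDE  [2 reads]
#2 VA=0x3212D1F (w,user):
  L0 @0x1E[25] → 0x2E007  P=1,RW=1,US=1,PS=0
  L1 @0x2E[18] → 0x2F003  P=1,RW=1,US=0,PS=0
  → PROTECTION_VIOLATION  (2 entries read)
#3 VA=0x4194E9 (r,kernel):
  L0 @0x1E[2] → 0x32007  P=1,RW=1,US=1,PS=0
  L1 @0x32[25] → 0x35007  P=1,RW=1,US=1,PS=0
  ⇒ phys 0x354E9  [2 reads]

Entries read for #3: 2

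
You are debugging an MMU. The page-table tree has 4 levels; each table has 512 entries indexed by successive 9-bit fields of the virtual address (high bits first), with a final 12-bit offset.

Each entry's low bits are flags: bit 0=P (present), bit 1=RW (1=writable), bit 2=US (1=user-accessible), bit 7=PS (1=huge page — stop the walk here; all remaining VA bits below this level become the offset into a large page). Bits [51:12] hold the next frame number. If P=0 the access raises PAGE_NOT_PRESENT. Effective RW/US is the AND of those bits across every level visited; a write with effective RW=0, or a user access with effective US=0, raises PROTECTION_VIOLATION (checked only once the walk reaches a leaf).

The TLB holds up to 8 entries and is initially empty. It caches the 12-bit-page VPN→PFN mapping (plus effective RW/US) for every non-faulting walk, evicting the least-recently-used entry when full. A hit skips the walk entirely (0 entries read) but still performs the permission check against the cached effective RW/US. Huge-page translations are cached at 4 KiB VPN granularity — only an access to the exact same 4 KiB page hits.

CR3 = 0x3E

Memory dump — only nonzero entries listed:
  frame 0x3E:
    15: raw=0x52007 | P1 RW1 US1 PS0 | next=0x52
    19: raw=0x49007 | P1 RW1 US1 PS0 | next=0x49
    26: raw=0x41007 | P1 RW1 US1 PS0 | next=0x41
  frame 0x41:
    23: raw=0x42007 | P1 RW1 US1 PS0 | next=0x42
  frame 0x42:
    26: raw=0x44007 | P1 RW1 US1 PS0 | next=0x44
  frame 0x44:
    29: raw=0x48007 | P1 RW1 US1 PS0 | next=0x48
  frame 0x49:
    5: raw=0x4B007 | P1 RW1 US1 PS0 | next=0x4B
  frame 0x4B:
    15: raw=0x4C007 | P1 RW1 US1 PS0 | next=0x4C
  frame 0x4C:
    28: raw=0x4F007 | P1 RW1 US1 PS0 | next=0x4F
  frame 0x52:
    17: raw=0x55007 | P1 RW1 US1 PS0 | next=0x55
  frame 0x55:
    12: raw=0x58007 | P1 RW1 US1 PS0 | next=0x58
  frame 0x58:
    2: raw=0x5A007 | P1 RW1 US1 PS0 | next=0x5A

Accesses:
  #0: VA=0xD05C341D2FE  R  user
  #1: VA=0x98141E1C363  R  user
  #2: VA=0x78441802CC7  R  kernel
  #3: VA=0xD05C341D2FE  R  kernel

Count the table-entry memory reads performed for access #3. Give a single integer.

Trace:
#0 VA=0xD05C341D2FE (r,user):
  [0] read 0x3E idx=26: raw=0x41007 flags P=1 W=1 U=1 S=0
  [1] read 0x41 idx=23: raw=0x42007 flags P=1 W=1 U=1 S=0
  [2] read 0x42 idx=26: raw=0x44007 flags P=1 W=1 U=1 S=0
  [3] read 0x44 idx=29: raw=0x48007 flags P=1 W=1 U=1 S=0
  → PA=0x482FE  (4 entries read)
#1 VA=0x98141E1C363 (r,user):
  [0] read 0x3E idx=19: raw=0x49007 flags P=1 W=1 U=1 S=0
  [1] read 0x49 idx=5: raw=0x4B007 flags P=1 W=1 U=1 S=0
  [2] read 0x4B idx=15: raw=0x4C007 flags P=1 W=1 U=1 S=0
  [3] read 0x4C idx=28: raw=0x4F007 flags P=1 W=1 U=1 S=0
  → PA=0x4F363  (4 entries read)
#2 VA=0x78441802CC7 (r,kernel):
  [0] read 0x3E idx=15: raw=0x52007 flags P=1 W=1 U=1 S=0
  [1] read 0x52 idx=17: raw=0x55007 flags P=1 W=1 U=1 S=0
  [2] read 0x55 idx=12: raw=0x58007 flags P=1 W=1 U=1 S=0
  [3] read 0x58 idx=2: raw=0x5A007 flags P=1 W=1 U=1 S=0
  → PA=0x5ACC7  (4 entries read)
#3 VA=0xD05C341D2FE (r,kernel):
  TLB hit vpn=0xD05C341D → PA=0x482FE

Entries read for #3: 0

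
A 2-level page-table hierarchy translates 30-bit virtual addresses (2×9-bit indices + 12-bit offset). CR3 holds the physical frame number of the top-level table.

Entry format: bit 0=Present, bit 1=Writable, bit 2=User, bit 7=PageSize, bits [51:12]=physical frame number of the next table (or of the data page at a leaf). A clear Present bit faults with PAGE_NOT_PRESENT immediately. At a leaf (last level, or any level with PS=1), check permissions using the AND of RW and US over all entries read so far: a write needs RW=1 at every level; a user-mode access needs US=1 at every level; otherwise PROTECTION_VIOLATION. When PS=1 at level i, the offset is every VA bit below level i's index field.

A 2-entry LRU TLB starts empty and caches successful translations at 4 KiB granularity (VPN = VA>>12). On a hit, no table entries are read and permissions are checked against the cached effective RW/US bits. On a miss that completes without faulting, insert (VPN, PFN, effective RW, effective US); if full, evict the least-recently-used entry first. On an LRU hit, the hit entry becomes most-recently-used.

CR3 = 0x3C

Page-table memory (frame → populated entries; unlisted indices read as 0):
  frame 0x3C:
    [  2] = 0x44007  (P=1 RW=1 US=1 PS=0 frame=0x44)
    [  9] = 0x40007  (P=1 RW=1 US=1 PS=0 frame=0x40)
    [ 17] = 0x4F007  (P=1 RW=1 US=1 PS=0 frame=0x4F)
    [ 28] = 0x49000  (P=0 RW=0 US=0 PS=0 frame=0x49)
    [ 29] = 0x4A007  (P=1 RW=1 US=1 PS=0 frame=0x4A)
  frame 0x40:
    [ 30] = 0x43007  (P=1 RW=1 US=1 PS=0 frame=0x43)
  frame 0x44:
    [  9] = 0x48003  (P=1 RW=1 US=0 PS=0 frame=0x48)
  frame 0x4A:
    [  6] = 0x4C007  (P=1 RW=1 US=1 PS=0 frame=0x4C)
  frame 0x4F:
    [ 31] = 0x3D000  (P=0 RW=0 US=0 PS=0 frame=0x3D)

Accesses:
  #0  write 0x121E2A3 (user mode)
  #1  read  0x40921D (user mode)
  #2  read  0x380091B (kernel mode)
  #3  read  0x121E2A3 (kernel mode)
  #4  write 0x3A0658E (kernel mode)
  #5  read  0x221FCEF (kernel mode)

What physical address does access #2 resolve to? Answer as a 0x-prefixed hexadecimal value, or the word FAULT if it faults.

Walk each access:
#0 VA=0x121E2A3 (w,user):
  L0: frame=0x3C idx=9 entry=0x40007 [P=1 RW=1 US=1 PS=0]
  L1: frame=0x40 idx=30 entry=0x43007 [P=1 RW=1 US=1 PS=0]
  ⇒ phys 0x432A3  [2 reads]
#1 VA=0x40921D (r,user):
  L0: frame=0x3C idx=2 entry=0x44007 [P=1 RW=1 US=1 PS=0]
  L1: frame=0x44 idx=9 entry=0x48003 [P=1 RW=1 US=0 PS=0]
  ✗ PROTECTION_VIOLATION  [2 reads]
#2 VA=0x380091B (r,kernel):
  L0: frame=0x3C idx=28 entry=0x49000 [P=0 RW=0 US=0 PS=0]
  ✗ PAGE_NOT_PRESENT  [1 reads]
#3 VA=0x121E2A3 (r,kernel):
  TLB hit vpn=0x121E → PA=0x432A3
#4 VA=0x3A0658E (w,kernel):
  L0: frame=0x3C idx=29 entry=0x4A007 [P=1 RW=1 US=1 PS=0]
  L1: frame=0x4A idx=6 entry=0x4C007 [P=1 RW=1 US=1 PS=0]
  ⇒ phys 0x4C58E  [2 reads]
#5 VA=0x221FCEF (r,kernel):
  L0: frame=0x3C idx=17 entry=0x4F007 [P=1 RW=1 US=1 PS=0]
  L1: frame=0x4F idx=31 entry=0x3D000 [P=0 RW=0 US=0 PS=0]
  ✗ PAGE_NOT_PRESENT  [2 reads]

Access #2 PA: FAULT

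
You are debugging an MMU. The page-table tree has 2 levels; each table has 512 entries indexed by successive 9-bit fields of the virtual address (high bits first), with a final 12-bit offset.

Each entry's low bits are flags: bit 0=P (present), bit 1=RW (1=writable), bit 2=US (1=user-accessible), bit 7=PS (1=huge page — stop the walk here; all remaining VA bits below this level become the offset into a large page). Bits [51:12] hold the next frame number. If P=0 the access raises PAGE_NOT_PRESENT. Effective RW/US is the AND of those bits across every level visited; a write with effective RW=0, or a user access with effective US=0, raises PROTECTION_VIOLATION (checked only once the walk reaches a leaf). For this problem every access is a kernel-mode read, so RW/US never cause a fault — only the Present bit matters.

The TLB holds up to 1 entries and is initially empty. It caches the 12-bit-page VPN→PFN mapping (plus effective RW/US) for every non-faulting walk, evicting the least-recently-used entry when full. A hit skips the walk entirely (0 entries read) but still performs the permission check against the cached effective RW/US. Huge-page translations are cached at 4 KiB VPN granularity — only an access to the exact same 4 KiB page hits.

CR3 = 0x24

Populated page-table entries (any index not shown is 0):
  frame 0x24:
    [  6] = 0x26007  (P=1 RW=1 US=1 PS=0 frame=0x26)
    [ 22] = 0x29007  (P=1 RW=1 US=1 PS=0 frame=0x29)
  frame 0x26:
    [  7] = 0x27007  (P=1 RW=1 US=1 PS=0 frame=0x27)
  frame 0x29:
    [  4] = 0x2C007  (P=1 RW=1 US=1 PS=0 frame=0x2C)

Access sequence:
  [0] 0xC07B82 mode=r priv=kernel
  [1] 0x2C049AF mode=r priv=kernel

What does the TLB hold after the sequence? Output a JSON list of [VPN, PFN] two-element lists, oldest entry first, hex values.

Walk each access:
#0 VA=0xC07B82 (r,kernel):
  L0: frame=0x24 idx=6 entry=0x26007 [P=1 RW=1 US=1 PS=0]
  L1: frame=0x26 idx=7 entry=0x27007 [P=1 RW=1 US=1 PS=0]
  ⇒ phys 0x27B82  [2 reads]
#1 VA=0x2C049AF (r,kernel):
  L0: frame=0x24 idx=22 entry=0x29007 [P=1 RW=1 US=1 PS=0]
  L1: frame=0x29 idx=4 entry=0x2C007 [P=1 RW=1 US=1 PS=0]
  ⇒ phys 0x2C9AF  [2 reads]

TLB: [["0x2C04", "0x2C"]]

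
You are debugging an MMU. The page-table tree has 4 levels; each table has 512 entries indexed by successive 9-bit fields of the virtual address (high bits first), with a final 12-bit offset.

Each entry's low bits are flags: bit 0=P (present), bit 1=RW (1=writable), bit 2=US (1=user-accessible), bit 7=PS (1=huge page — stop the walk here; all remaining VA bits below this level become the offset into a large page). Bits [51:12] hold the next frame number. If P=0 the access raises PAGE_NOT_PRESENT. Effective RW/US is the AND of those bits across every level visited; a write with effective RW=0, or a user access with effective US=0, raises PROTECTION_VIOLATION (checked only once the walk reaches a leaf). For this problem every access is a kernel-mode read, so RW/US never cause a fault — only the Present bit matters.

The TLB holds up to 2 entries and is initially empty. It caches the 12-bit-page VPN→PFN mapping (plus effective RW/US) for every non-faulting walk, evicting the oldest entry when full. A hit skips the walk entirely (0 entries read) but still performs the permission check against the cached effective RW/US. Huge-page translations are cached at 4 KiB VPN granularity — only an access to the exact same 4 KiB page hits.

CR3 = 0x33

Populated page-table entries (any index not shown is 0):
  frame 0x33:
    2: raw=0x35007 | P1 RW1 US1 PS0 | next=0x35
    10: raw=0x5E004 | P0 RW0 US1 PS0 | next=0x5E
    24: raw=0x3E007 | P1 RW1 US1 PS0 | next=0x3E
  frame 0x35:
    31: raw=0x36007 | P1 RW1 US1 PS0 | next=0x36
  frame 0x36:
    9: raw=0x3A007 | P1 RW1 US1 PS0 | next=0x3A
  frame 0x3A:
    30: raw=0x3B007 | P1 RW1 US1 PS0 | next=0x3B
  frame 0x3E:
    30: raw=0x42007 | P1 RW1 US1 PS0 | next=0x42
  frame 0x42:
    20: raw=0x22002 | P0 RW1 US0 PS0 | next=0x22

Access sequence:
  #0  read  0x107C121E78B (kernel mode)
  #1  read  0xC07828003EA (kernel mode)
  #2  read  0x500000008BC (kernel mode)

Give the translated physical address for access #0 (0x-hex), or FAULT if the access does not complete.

Walk each access:
#0 VA=0x107C121E78B (r,kernel):
  L0 @0x33[2] → 0x35007  P=1,RW=1,US=1,PS=0
  L1 @0x35[31] → 0x36007  P=1,RW=1,US=1,PS=0
  L2 @0x36[9] → 0x3A007  P=1,RW=1,US=1,PS=0
  L3 @0x3A[30] → 0x3B007  P=1,RW=1,US=1,PS=0
  ⇒ phys 0x3B78B  [4 reads]
#1 VA=0xC07828003EA (r,kernel):
  L0 @0x33[24] → 0x3E007  P=1,RW=1,US=1,PS=0
  L1 @0x3E[30] → 0x42007  P=1,RW=1,US=1,PS=0
  L2 @0x42[20] → 0x22002  P=0,RW=1,US=0,PS=0
  ✗ PAGE_NOT_PRESENT  [3 reads]
#2 VA=0x500000008BC (r,kernel):
  L0 @0x33[10] → 0x5E004  P=0,RW=0,US=1,PS=0
  ✗ PAGE_NOT_PRESENT  [1 reads]

Access #0 PA: 0x3B78B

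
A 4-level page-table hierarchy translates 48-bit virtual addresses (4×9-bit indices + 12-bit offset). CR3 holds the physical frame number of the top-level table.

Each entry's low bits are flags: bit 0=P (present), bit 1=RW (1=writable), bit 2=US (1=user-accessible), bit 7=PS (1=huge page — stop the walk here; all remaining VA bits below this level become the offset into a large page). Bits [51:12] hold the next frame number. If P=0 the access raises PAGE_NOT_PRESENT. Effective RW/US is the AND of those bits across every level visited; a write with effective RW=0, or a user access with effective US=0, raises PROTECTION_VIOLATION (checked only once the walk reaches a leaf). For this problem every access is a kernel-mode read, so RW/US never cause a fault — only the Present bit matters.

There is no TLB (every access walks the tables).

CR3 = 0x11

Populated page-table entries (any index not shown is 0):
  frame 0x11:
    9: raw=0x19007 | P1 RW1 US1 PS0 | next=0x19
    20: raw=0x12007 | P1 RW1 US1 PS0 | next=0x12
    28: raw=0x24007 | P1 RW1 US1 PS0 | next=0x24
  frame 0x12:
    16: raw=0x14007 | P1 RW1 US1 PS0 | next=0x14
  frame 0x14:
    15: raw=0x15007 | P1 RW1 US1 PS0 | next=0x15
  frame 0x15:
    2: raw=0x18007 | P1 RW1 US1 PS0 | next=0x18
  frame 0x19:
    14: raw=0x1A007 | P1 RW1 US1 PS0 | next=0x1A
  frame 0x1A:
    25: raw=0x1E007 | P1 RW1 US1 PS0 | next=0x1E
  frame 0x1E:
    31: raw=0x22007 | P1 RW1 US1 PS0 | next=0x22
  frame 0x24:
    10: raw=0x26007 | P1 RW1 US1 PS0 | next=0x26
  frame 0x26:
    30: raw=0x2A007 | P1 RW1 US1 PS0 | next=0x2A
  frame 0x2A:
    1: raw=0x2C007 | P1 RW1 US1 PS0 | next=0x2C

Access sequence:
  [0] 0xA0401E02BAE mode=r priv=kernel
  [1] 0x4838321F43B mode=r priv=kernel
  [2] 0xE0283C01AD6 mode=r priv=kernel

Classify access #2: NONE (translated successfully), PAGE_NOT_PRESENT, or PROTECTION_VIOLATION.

Trace:
#0 VA=0xA0401E02BAE (r,kernel):
  [0] read 0x11 idx=20: raw=0x12007 flags P=1 W=1 U=1 S=0
  [1] read 0x12 idx=16: raw=0x14007 flags P=1 W=1 U=1 S=0
  [2] read 0x14 idx=15: raw=0x15007 flags P=1 W=1 U=1 S=0
  [3] read 0x15 idx=2: raw=0x18007 flags P=1 W=1 U=1 S=0
  → PA=0x18BAE  (4 entries read)
#1 VA=0x4838321F43B (r,kernel):
  [0] read 0x11 idx=9: raw=0x19007 flags P=1 W=1 U=1 S=0
  [1] read 0x19 idx=14: raw=0x1A007 flags P=1 W=1 U=1 S=0
  [2] read 0x1A idx=25: raw=0x1E007 flags P=1 W=1 U=1 S=0
  [3] read 0x1E idx=31: raw=0x22007 flags P=1 W=1 U=1 S=0
  → PA=0x2243B  (4 entries read)
#2 VA=0xE0283C01AD6 (r,kernel):
  [0] read 0x11 idx=28: raw=0x24007 flags P=1 W=1 U=1 S=0
  [1] read 0x24 idx=10: raw=0x26007 flags P=1 W=1 U=1 S=0
  [2] read 0x26 idx=30: raw=0x2A007 flags P=1 W=1 U=1 S=0
  [3] read 0x2A idx=1: raw=0x2C007 flags P=1 W=1 U=1 S=0
  → PA=0x2CAD6  (4 entries read)

Access #2 fault: NONE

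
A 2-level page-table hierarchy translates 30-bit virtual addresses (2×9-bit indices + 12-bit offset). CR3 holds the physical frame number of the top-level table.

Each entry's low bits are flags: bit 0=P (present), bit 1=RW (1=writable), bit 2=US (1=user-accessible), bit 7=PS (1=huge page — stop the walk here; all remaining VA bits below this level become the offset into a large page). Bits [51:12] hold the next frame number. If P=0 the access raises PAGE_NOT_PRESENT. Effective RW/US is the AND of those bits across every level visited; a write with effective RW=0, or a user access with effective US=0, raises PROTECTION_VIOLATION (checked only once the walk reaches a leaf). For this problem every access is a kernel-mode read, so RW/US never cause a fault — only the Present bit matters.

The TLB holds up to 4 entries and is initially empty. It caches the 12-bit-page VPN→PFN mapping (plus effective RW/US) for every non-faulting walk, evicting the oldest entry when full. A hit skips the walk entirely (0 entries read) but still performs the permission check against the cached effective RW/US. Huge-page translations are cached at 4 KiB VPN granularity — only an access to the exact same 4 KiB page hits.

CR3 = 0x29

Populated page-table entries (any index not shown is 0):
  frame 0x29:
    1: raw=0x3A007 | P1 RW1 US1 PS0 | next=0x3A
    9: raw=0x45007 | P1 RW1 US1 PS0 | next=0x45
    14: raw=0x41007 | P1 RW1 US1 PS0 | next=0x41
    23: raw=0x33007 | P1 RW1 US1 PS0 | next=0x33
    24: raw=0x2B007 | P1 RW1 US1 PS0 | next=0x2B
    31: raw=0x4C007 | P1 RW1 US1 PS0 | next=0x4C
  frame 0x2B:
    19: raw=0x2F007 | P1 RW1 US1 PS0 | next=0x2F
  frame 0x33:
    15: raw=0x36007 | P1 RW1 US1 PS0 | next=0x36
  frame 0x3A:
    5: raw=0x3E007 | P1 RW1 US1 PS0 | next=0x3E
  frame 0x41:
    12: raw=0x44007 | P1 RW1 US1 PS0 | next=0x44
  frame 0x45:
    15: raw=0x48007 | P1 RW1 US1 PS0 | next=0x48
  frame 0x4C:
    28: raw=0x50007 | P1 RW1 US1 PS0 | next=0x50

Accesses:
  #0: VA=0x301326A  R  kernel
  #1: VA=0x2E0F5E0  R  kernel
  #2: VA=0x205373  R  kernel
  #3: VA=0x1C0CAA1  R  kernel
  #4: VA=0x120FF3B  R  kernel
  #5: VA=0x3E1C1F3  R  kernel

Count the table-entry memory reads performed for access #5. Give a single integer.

Trace:
#0 VA=0x301326A (r,kernel):
  L0 @0x29[24] → 0x2B007  P=1,RW=1,US=1,PS=0
  L1 @0x2B[19] → 0x2F007  P=1,RW=1,US=1,PS=0
  ⇒ phys 0x2F26A  [2 reads]
#1 VA=0x2E0F5E0 (r,kernel):
  L0 @0x29[23] → 0x33007  P=1,RW=1,US=1,PS=0
  L1 @0x33[15] → 0x36007  P=1,RW=1,US=1,PS=0
  ⇒ phys 0x365E0  [2 reads]
#2 VA=0x205373 (r,kernel):
  L0 @0x29[1] → 0x3A007  P=1,RW=1,US=1,PS=0
  L1 @0x3A[5] → 0x3E007  P=1,RW=1,US=1,PS=0
  ⇒ phys 0x3E373  [2 reads]
#3 VA=0x1C0CAA1 (r,kernel):
  L0 @0x29[14] → 0x41007  P=1,RW=1,US=1,PS=0
  L1 @0x41[12] → 0x44007  P=1,RW=1,US=1,PS=0
  ⇒ phys 0x44AA1  [2 reads]
#4 VA=0x120FF3B (r,kernel):
  L0 @0x29[9] → 0x45007  P=1,RW=1,US=1,PS=0
  L1 @0x45[15] → 0x48007  P=1,RW=1,US=1,PS=0
  ⇒ phys 0x48F3B  [2 reads]
#5 VA=0x3E1C1F3 (r,kernel):
  L0 @0x29[31] → 0x4C007  P=1,RW=1,US=1,PS=0
  L1 @0x4C[28] → 0x50007  P=1,RW=1,US=1,PS=0
  ⇒ phys 0x501F3  [2 reads]

Entries read for #5: 2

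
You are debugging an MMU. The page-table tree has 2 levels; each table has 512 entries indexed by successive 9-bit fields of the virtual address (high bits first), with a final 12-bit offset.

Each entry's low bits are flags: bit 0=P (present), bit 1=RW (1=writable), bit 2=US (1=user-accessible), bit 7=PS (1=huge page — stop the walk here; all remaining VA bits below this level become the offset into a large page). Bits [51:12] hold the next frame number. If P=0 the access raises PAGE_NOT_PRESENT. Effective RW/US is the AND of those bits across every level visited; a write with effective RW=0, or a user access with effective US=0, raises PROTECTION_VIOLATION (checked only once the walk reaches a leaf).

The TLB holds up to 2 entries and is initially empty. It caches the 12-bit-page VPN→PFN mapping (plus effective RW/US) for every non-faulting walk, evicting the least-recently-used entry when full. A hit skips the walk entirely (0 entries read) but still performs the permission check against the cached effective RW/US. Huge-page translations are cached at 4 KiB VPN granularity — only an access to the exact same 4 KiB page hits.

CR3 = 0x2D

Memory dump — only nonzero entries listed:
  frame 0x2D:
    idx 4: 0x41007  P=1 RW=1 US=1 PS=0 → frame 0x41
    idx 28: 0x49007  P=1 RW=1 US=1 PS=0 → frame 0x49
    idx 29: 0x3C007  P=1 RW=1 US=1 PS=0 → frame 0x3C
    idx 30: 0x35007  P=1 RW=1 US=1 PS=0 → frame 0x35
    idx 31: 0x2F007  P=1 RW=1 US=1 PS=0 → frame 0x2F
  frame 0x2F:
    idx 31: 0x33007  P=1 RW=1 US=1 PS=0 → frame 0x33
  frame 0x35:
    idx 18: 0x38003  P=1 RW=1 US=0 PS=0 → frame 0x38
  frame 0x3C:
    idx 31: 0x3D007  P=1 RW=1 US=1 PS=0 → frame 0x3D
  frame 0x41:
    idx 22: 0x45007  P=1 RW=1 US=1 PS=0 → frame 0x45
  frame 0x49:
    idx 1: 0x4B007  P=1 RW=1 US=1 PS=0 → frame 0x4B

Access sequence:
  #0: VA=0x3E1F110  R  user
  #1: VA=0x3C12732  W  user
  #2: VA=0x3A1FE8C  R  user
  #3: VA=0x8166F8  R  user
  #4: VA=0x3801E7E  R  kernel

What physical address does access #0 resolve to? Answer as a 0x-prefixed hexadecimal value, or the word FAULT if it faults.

Per-access translation:
#0 VA=0x3E1F110 (r,user):
  L0: frame=0x2D idx=31 entry=0x2F007 [P=1 RW=1 US=1 PS=0]
  L1: frame=0x2F idx=31 entry=0x33007 [P=1 RW=1 US=1 PS=0]
  ⇒ phys 0x33110  [2 reads]
#1 VA=0x3C12732 (w,user):
  L0: frame=0x2D idx=30 entry=0x35007 [P=1 RW=1 US=1 PS=0]
  L1: frame=0x35 idx=18 entry=0x38003 [P=1 RW=1 US=0 PS=0]
  → PROTECTION_VIOLATION  (2 entries read)
#2 VA=0x3A1FE8C (r,user):
  L0: frame=0x2D idx=29 entry=0x3C007 [P=1 RW=1 US=1 PS=0]
  L1: frame=0x3C idx=31 entry=0x3D007 [P=1 RW=1 US=1 PS=0]
  ⇒ phys 0x3DE8C  [2 reads]
#3 VA=0x8166F8 (r,user):
  L0: frame=0x2D idx=4 entry=0x41007 [P=1 RW=1 US=1 PS=0]
  L1: frame=0x41 idx=22 entry=0x45007 [P=1 RW=1 US=1 PS=0]
  ⇒ phys 0x456F8  [2 reads]
#4 VA=0x3801E7E (r,kernel):
  L0: frame=0x2D idx=28 entry=0x49007 [P=1 RW=1 US=1 PS=0]
  L1: frame=0x49 idx=1 entry=0x4B007 [P=1 RW=1 US=1 PS=0]
  ⇒ phys 0x4BE7E  [2 reads]

Access #0 PA: 0x33110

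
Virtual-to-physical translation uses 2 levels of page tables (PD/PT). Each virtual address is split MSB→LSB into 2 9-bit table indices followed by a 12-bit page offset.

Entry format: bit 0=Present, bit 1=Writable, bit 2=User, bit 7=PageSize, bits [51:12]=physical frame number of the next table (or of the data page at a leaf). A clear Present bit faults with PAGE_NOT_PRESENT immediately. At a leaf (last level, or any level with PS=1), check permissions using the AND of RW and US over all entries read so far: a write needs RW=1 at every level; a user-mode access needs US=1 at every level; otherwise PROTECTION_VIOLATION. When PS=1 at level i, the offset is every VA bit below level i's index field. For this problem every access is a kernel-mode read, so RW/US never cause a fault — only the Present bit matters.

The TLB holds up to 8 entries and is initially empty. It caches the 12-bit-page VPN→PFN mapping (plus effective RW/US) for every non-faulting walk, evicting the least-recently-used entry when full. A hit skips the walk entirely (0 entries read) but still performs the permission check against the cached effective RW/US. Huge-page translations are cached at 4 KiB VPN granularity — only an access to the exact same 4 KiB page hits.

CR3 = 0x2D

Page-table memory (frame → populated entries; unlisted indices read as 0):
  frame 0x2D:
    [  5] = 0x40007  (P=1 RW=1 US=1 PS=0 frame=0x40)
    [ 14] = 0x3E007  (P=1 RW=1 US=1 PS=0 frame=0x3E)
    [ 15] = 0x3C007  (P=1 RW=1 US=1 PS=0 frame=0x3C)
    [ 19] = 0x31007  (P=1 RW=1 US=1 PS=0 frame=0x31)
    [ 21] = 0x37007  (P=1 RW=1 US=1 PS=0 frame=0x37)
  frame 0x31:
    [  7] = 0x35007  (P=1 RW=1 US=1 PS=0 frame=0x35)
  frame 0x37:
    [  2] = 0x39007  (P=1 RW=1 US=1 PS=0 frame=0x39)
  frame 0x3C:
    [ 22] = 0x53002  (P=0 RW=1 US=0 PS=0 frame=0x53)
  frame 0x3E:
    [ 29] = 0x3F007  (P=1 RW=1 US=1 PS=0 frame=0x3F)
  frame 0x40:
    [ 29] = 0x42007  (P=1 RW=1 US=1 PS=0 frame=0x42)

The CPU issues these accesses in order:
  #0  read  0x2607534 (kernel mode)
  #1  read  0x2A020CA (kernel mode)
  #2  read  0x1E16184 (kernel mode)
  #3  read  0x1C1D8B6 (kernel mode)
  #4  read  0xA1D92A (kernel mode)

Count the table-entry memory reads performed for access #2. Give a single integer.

Trace:
#0 VA=0x2607534 (r,kernel):
  L0 @0x2D[19] → 0x31007  P=1,RW=1,US=1,PS=0
  L1 @0x31[7] → 0x35007  P=1,RW=1,US=1,PS=0
  ✓ 0x35534  — 2 lookups
#1 VA=0x2A020CA (r,kernel):
  L0 @0x2D[21] → 0x37007  P=1,RW=1,US=1,PS=0
  L1 @0x37[2] → 0x39007  P=1,RW=1,US=1,PS=0
  ✓ 0x390CA  — 2 lookups
#2 VA=0x1E16184 (r,kernel):
  L0 @0x2D[15] → 0x3C007  P=1,RW=1,US=1,PS=0
  L1 @0x3C[22] → 0x53002  P=0,RW=1,US=0,PS=0
  ✗ PAGE_NOT_PRESENT  [2 reads]
#3 VA=0x1C1D8B6 (r,kernel):
  L0 @0x2D[14] → 0x3E007  P=1,RW=1,US=1,PS=0
  L1 @0x3E[29] → 0x3F007  P=1,RW=1,US=1,PS=0
  ✓ 0x3F8B6  — 2 lookups
#4 VA=0xA1D92A (r,kernel):
  L0 @0x2D[5] → 0x40007  P=1,RW=1,US=1,PS=0
  L1 @0x40[29] → 0x42007  P=1,RW=1,US=1,PS=0
  ✓ 0x4292A  — 2 lookups

Entries read for #2: 2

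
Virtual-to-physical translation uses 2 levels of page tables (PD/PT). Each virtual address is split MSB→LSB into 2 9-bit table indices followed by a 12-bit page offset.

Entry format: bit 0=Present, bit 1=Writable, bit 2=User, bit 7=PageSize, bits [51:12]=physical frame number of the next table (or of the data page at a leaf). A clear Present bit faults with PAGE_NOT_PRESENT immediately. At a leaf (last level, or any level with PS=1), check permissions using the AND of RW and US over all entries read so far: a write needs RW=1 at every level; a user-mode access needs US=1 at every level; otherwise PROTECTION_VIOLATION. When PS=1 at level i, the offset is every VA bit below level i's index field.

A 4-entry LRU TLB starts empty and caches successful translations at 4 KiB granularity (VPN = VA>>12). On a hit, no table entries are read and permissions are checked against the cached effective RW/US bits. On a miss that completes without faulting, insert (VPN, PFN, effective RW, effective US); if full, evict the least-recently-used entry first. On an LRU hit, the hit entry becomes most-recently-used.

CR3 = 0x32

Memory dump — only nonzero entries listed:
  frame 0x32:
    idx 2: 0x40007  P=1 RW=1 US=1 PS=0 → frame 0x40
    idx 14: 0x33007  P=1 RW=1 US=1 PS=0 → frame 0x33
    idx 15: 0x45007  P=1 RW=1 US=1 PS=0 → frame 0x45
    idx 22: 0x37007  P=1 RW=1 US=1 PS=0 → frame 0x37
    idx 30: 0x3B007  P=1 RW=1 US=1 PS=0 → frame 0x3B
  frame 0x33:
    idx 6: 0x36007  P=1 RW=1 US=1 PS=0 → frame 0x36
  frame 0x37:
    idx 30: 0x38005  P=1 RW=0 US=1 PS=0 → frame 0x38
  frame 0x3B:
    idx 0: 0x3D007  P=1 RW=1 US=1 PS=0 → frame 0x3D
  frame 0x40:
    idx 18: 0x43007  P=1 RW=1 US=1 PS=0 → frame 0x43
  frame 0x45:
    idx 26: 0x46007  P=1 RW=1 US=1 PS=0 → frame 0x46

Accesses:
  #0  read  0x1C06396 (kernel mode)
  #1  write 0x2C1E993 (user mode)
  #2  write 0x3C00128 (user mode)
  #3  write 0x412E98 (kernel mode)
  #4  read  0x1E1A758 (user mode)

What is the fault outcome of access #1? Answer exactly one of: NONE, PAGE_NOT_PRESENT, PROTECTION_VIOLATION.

Trace:
#0 VA=0x1C06396 (r,kernel):
  [0] read 0x32 idx=14: raw=0x33007 flags P=1 W=1 U=1 S=0
  [1] read 0x33 idx=6: raw=0x36007 flags P=1 W=1 U=1 S=0
  ⇒ phys 0x36396  [2 reads]
#1 VA=0x2C1E993 (w,user):
  [0] read 0x32 idx=22: raw=0x37007 flags P=1 W=1 U=1 S=0
  [1] read 0x37 idx=30: raw=0x38005 flags P=1 W=0 U=1 S=0
  ⇒ fault: PROTECTION_VIOLATION  — 2 lookups
#2 VA=0x3C00128 (w,user):
  [0] read 0x32 idx=30: raw=0x3B007 flags P=1 W=1 U=1 S=0
  [1] read 0x3B idx=0: raw=0x3D007 flags P=1 W=1 U=1 S=0
  ⇒ phys 0x3D128  [2 reads]
#3 VA=0x412E98 (w,kernel):
  [0] read 0x32 idx=2: raw=0x40007 flags P=1 W=1 U=1 S=0
  [1] read 0x40 idx=18: raw=0x43007 flags P=1 W=1 U=1 S=0
  ⇒ phys 0x43E98  [2 reads]
#4 VA=0x1E1A758 (r,user):
  [0] read 0x32 idx=15: raw=0x45007 flags P=1 W=1 U=1 S=0
  [1] read 0x45 idx=26: raw=0x46007 flags P=1 W=1 U=1 S=0
  ⇒ phys 0x46758  [2 reads]

Access #1 fault: PROTECTION_VIOLATION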